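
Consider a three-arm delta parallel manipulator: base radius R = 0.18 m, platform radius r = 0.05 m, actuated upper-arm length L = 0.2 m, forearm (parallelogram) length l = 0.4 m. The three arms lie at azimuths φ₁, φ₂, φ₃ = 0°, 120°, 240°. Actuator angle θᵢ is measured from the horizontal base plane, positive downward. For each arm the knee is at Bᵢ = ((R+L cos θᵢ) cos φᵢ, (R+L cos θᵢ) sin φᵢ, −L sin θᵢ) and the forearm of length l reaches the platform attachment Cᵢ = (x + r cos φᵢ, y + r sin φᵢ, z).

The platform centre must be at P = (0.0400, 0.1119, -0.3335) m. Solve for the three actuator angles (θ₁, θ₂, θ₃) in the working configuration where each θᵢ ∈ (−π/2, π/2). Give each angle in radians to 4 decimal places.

θ₁ = 0.3494, θ₂ = 0.1745, θ₃ = 0.9600

arm 1 (φ=0.0°): x'=0.0400, y'=0.1119
  A=0.0900, B=-0.3335, C=(l²−L²−A²−y'²−z²)/(2L)=-0.0296
  γ=atan2(-0.3335,0.0900)=-1.3072;  ψ=arccos(-0.0857)=1.6566;  θ1=γ+ψ≈0.3494
arm 2 (φ=120.0°): x'=0.0769, y'=-0.0906
  A cos θ + B sin θ = C:  0.0531·cos θ + -0.3335·sin θ = -0.0056
  √(A²+B²)=0.3377;  θ2 = -1.4129+1.5874 ≈ 0.1745
rotate P by −φ3: (-0.1169, -0.0213, -0.3335)
  A=0.2469, B=-0.3335, C=(l²−L²−A²−y'²−z²)/(2L)=-0.1316
  θ3 = atan2(B,A) + arccos(C/0.4150) = 0.9600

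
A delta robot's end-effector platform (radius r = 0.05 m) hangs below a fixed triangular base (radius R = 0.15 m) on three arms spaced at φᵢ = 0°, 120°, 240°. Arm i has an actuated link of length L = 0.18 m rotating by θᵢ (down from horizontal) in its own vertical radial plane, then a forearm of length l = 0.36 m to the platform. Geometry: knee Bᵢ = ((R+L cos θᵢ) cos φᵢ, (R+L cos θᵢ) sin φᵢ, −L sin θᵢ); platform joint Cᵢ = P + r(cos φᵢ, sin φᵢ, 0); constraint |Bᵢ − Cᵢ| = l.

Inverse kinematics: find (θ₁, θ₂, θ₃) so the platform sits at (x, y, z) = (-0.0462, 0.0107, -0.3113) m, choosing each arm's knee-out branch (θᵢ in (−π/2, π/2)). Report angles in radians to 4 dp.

rotate P by −φ1: (-0.0462, 0.0107, -0.3113)
  A=0.1462, B=-0.3113, C=(l²−L²−A²−y'²−z²)/(2L)=-0.0589
  √(A²+B²)=0.3439;  θ1 = -1.1317+1.7428 ≈ 0.6111
φ2=120.0° → target in arm frame (0.0324, 0.0347)
  A=0.0676, B=-0.3113, C=(l²−L²−A²−y'²−z²)/(2L)=-0.0152
  √(A²+B²)=0.3186;  θ2 = -1.3569+1.6186 ≈ 0.2618
rotate P by −φ3: (0.0138, -0.0454, -0.3113)
  e−x'=0.0862;  (l²−L²−(e−x')²−y'²−z²)/2L = -0.0255
  γ=atan2(-0.3113,0.0862)=-1.3008;  ψ=arccos(-0.0790)=1.6499;  θ3=γ+ψ≈0.3491

θ₁ = 0.6111, θ₂ = 0.2618, θ₃ = 0.3491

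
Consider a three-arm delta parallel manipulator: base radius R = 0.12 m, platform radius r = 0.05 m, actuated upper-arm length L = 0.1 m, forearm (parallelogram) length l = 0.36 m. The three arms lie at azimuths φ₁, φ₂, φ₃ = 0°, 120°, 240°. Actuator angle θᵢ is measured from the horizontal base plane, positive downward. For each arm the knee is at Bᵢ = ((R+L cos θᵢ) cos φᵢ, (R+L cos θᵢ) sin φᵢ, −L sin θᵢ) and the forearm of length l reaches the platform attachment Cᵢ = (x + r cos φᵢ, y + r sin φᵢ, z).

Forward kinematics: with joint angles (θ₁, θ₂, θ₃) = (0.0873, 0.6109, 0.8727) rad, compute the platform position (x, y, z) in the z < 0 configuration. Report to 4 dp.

S1 = (0.1696·cos0.0°, 0.1696·sin0.0°, -0.0087) = (0.1696, 0.0000, -0.0087)
φ2=120.0°: virtual centre (-0.0760, 0.1316, -0.0574), radius l
arm 3 at φ=240.0°: ρ3 = 0.1343;  S3 = (-0.0671, -0.1163, -0.0766)
eliminate P² terms by subtracting sphere 1 from 2 and 3
plane₁₂: -0.4912x+0.2631y+-0.0973z = -0.0025
det = 0.2388;  x = 0.0079+-0.2443z,  y = 0.0053+-0.0863z
into |P−S₁|² = l²: 1.0672z² + 0.0956z + -0.1033 = 0;  Δ = 0.4502;  z = -0.3592 or 0.2696 → z<0 root = -0.3592
x = 0.0956, y = 0.0363

(0.0956, 0.0363, -0.3592)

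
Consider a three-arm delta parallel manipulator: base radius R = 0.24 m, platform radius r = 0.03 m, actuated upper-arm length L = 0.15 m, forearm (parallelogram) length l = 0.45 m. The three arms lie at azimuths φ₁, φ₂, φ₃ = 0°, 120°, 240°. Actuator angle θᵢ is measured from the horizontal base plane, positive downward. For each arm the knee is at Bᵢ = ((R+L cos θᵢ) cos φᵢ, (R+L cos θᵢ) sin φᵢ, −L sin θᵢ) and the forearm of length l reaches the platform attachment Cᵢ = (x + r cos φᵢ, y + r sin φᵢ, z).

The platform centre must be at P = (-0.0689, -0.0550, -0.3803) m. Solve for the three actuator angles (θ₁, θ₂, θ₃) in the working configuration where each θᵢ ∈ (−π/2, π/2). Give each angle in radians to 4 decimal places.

θ₁ = 0.9597, θ₂ = 0.6981, θ₃ = 0.1746

φ1=0.0° → target in arm frame (-0.0689, -0.0550)
  A=0.2789, B=-0.3803, C=(l²−L²−A²−y'²−z²)/(2L)=-0.1515
  γ=atan2(-0.3803,0.2789)=-0.9380;  ψ=arccos(-0.3212)=1.8977;  θ1=γ+ψ≈0.9597
rotate P by −φ2: (-0.0132, 0.0872, -0.3803)
  e−x'=0.2232;  (l²−L²−(e−x')²−y'²−z²)/2L = -0.0735
  θ2 = atan2(B,A) + arccos(C/0.4410) = 0.6981
arm 3 (φ=240.0°): x'=0.0821, y'=-0.0322
  A=0.1279, B=-0.3803, C=(l²−L²−A²−y'²−z²)/(2L)=0.0599
  θ3 = atan2(B,A) + arccos(C/0.4012) = 0.1746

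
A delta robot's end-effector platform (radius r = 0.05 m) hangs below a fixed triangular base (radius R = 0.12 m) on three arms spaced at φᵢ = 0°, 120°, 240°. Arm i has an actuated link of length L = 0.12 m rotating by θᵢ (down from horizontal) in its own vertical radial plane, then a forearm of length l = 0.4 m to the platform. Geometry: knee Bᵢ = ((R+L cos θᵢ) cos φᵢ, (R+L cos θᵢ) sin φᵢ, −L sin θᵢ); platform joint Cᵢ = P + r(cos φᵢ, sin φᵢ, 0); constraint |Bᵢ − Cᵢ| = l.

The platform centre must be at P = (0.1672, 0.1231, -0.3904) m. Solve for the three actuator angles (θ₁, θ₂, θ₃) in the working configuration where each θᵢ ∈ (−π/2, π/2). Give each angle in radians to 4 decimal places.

θ₁ = 0.0874, θ₂ = 0.6983, θ₃ = 1.3966

arm 1 (φ=0.0°): x'=0.1672, y'=0.1231
  A=-0.0972, B=-0.3904, C=(l²−L²−A²−y'²−z²)/(2L)=-0.1309
  √(A²+B²)=0.4023;  θ1 = -1.8148+1.9022 ≈ 0.0874
arm 2 (φ=120.0°): x'=0.0230, y'=-0.2063
  A=0.0470, B=-0.3904, C=(l²−L²−A²−y'²−z²)/(2L)=-0.2150
  γ=atan2(-0.3904,0.0470)=-1.4510;  ψ=arccos(-0.5468)=2.1493;  θ2=γ+ψ≈0.6983
rotate P by −φ3: (-0.1902, 0.0832, -0.3904)
  A=0.2602, B=-0.3904, C=(l²−L²−A²−y'²−z²)/(2L)=-0.3394
  √(A²+B²)=0.4692;  θ3 = -0.9829+2.3795 ≈ 1.3966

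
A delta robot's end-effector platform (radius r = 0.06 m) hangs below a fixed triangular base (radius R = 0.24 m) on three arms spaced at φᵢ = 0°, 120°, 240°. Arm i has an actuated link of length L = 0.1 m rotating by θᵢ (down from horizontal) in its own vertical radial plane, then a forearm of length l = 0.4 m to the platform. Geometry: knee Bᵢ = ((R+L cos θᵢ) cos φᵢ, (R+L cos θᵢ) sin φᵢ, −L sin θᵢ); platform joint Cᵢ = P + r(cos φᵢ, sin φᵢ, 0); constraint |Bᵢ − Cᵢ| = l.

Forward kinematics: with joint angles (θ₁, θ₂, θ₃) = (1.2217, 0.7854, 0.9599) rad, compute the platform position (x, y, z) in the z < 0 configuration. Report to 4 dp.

(-0.0370, 0.0158, -0.4049)

arm 1 at φ=0.0°: e+L cos θ1 = 0.2142;  O1 = (0.2142, 0.0000, -0.0940)
arm 2 at φ=120.0°: e+L cos θ2 = 0.2507;  O2 = (-0.1254, 0.2171, -0.0707)
arm 3 at φ=240.0°: e+L cos θ3 = 0.2374;  O3 = (-0.1187, -0.2056, -0.0819)
eliminate P² terms by subtracting sphere 1 from 2 and 3
linear system: -0.6791x+0.4342y = 0.0131−0.0465z; -0.6658x+-0.4111y = 0.0083−0.0241z
det = 0.5683;  x = -0.0159+0.0521z,  y = 0.0054+-0.0257z
into |P−O₁|² = l²: 1.0034z² + 0.1637z + -0.0982 = 0;  Δ = 0.4209;  z = -0.4049 or 0.2417 → z<0 root = -0.4049
x = -0.0370, y = 0.0158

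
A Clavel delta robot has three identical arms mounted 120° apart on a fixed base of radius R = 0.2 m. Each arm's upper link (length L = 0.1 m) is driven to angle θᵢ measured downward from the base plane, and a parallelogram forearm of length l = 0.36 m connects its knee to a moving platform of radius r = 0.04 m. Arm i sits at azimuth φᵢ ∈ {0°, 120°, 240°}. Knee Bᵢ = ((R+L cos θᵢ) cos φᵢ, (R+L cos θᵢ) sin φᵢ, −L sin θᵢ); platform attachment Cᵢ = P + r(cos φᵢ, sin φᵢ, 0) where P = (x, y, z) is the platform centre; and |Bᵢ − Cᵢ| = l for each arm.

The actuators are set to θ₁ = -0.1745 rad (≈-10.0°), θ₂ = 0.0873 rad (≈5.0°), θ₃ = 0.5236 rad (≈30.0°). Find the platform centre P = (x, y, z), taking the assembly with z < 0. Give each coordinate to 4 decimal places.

O1 = (0.2585·cos0.0°, 0.2585·sin0.0°, 0.0174) = (0.2585, 0.0000, 0.0174)
arm 2 at φ=120.0°: ρ2 = 0.2596;  O2 = (-0.1298, 0.2248, -0.0087)
arm 3 at φ=240.0°: ρ3 = 0.2466;  O3 = (-0.1233, -0.2136, -0.0500)
|O₂|²−|O₁|² = 0.0004;  |O₃|²−|O₁|² = -0.0038
plane₁₂: -0.7766x+0.4497y+-0.0522z = 0.0004
det = 0.6751;  x = 0.0023+-0.1227z,  y = 0.0048+-0.0960z
quadratic in z: (1.0243)z²+(0.0272)z+(-0.0636)=0, √Δ=0.5114 → z ∈ {-0.2629, 0.2363}; z = -0.2629 (taking z<0)
x = 0.0346, y = 0.0300

(0.0346, 0.0300, -0.2629)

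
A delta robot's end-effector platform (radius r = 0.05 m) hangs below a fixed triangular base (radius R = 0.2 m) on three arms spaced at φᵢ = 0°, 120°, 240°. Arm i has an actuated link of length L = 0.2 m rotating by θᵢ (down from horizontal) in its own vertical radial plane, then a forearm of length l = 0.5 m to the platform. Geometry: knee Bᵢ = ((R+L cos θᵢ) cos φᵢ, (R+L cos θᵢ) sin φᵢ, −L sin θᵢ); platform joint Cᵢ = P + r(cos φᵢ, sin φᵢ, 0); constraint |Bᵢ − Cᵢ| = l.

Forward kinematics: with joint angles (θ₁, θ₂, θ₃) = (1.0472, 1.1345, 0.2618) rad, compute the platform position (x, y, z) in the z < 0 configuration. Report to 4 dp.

(-0.0707, -0.1600, -0.5219)

centre 1 = (0.2500·cos0.0°, 0.2500·sin0.0°, -0.1732) = (0.2500, 0.0000, -0.1732)
centre 2 = (0.2345·cos120.0°, 0.2345·sin120.0°, -0.1813) = (-0.1173, 0.2031, -0.1813)
arm 3 at φ=240.0°: e+L cos θ3 = 0.3432;  centre 3 = (-0.1716, -0.2972, -0.0518)
|centre ₂|²−|centre ₁|² = -0.0046;  |centre ₃|²−|centre ₁|² = 0.0280
plane₁₂: -0.7345x+0.4062y+-0.0161z = -0.0046
Cramer: x(z) = -0.0110+0.1143z;  y(z) = -0.0314+0.2464z
sphere 1 gives Az²+Bz+C=0 with A=1.0738, B=0.2713, C=-0.1509;  B²−4AC=0.7216;  roots -0.5219, 0.2692;  negative root z = -0.5219
x = -0.0707, y = -0.1600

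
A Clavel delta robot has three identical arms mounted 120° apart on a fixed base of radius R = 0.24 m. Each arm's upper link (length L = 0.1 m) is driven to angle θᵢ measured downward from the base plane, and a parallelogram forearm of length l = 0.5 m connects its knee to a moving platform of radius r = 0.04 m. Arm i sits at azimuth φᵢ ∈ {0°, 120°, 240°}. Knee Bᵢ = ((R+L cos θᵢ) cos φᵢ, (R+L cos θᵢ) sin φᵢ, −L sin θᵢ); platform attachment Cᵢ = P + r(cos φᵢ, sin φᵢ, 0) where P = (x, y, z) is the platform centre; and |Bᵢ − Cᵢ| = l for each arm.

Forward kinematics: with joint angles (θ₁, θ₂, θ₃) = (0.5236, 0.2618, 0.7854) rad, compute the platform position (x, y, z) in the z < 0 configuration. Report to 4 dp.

arm 1 at φ=0.0°: ρ1 = 0.2866;  centre 1 = (0.2866, 0.0000, -0.0500)
centre 2 = (0.2966·cos120.0°, 0.2966·sin120.0°, -0.0259) = (-0.1483, 0.2569, -0.0259)
arm 3 at φ=240.0°: ρ3 = 0.2707;  centre 3 = (-0.1354, -0.2344, -0.0707)
subtract pairs → two planes through P
[-0.8698 0.5137 0.0482]·P = 0.0040;  [-0.8439 -0.4689 -0.0414]·P = -0.0064
Cramer: x(z) = 0.0017+0.0016z;  y(z) = 0.0106-0.0912z
into |P−centre ₁|² = l²: 1.0083z² + 0.0972z + -0.1662 = 0;  Δ = 0.6797;  z = -0.4570 or 0.3606 → z<0 root = -0.4570
x = 0.0009, y = 0.0523

(0.0009, 0.0523, -0.4570)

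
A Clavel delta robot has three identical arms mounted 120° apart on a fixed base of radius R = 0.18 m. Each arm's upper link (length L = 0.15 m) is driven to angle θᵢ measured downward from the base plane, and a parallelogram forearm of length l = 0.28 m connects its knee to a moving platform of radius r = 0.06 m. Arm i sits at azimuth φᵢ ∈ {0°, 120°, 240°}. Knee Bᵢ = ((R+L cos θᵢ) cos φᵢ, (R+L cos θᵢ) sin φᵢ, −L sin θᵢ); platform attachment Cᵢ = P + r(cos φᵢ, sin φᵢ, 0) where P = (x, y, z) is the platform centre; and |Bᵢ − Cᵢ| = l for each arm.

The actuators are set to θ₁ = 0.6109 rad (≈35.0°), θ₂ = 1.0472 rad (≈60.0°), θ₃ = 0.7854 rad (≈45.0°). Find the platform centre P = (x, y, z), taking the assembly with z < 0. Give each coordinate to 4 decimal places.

(0.0374, -0.0297, -0.2740)

S1 = (0.2429·cos0.0°, 0.2429·sin0.0°, -0.0860) = (0.2429, 0.0000, -0.0860)
S2 = (0.1950·cos120.0°, 0.1950·sin120.0°, -0.1299) = (-0.0975, 0.1689, -0.1299)
φ3=240.0°: virtual centre (-0.1130, -0.1958, -0.1061), radius l
|S₂|²−|S₁|² = -0.0115;  |S₃|²−|S₁|² = -0.0040
linear system: -0.6807x+0.3377y = -0.0115−-0.0877z; -0.7118x+-0.3916y = -0.0040−-0.0401z
det = 0.5070;  x = 0.0116+-0.0944z,  y = -0.0107+0.0694z
sphere 1 gives Az²+Bz+C=0 with A=1.0137, B=0.2143, C=-0.0174;  B²−4AC=0.1164;  roots -0.2740, 0.0626;  negative root z = -0.2740
x = 0.0374, y = -0.0297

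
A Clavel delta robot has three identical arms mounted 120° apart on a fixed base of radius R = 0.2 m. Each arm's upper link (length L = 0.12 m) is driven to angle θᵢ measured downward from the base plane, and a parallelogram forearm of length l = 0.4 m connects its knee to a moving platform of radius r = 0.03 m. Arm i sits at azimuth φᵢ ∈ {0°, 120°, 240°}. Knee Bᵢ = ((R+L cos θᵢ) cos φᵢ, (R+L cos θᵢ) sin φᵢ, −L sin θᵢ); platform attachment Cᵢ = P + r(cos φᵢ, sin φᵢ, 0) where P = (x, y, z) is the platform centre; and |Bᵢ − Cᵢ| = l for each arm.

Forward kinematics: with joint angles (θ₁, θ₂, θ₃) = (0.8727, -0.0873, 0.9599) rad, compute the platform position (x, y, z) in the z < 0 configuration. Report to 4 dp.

(-0.0457, 0.0985, -0.3459)

arm 1 at φ=0.0°: ρ1 = 0.2471;  S1 = (0.2471, 0.0000, -0.0919)
S2 = (0.2895·cos120.0°, 0.2895·sin120.0°, 0.0105) = (-0.1448, 0.2508, 0.0105)
arm 3 at φ=240.0°: ρ3 = 0.2388;  S3 = (-0.1194, -0.2068, -0.0983)
|S₂|²−|S₁|² = 0.0144;  |S₃|²−|S₁|² = -0.0028
[-0.7838 0.5015 0.2048]·P = 0.0144;  [-0.7331 -0.4137 -0.0127]·P = -0.0028
det = 0.6919;  x = -0.0066+0.1132z,  y = 0.0185+-0.2314z
into |P−S₁|² = l²: 1.0664z² + 0.1179z + -0.0868 = 0;  Δ = 0.3843;  z = -0.3459 or 0.2354 → z<0 root = -0.3459
x = -0.0457, y = 0.0985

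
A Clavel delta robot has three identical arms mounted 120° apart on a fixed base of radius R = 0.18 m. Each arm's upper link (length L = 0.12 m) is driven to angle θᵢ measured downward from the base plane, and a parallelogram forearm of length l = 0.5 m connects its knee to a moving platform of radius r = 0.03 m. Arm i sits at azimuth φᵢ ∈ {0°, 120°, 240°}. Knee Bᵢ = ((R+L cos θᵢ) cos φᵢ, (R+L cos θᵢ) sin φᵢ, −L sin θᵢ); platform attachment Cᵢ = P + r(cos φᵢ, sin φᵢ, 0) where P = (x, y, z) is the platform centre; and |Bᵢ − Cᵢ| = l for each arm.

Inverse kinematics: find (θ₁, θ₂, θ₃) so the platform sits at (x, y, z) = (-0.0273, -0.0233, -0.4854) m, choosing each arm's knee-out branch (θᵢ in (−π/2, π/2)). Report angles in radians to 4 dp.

θ₁ = 0.6111, θ₂ = 0.5240, θ₃ = 0.3491

φ1=0.0° → target in arm frame (-0.0273, -0.0233)
  e−x'=0.1773;  (l²−L²−(e−x')²−y'²−z²)/2L = -0.1333
  θ1 = atan2(B,A) + arccos(C/0.5168) = 0.6111
φ2=120.0° → target in arm frame (-0.0065, 0.0353)
  e−x'=0.1565;  (l²−L²−(e−x')²−y'²−z²)/2L = -0.1073
  √(A²+B²)=0.5100;  θ2 = -1.2589+1.7828 ≈ 0.5240
rotate P by −φ3: (0.0338, -0.0120, -0.4854)
  e−x'=0.1162;  (l²−L²−(e−x')²−y'²−z²)/2L = -0.0569
  √(A²+B²)=0.4991;  θ3 = -1.3359+1.6850 ≈ 0.3491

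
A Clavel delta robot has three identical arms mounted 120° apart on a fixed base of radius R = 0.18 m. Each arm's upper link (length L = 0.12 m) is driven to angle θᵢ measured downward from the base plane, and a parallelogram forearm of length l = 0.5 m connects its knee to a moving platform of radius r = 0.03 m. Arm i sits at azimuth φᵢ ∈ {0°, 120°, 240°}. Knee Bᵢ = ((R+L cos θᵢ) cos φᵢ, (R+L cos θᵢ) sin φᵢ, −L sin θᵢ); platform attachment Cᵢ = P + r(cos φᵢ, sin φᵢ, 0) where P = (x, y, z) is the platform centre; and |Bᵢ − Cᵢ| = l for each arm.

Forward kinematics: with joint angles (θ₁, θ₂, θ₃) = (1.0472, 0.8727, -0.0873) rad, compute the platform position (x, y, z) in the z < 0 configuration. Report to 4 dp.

(-0.1005, -0.1232, -0.4760)

arm 1 at φ=0.0°: e+L cos θ1 = 0.2100;  S1 = (0.2100, 0.0000, -0.1039)
arm 2 at φ=120.0°: e+L cos θ2 = 0.2271;  S2 = (-0.1136, 0.1967, -0.0919)
φ3=240.0°: virtual centre (-0.1348, -0.2334, 0.0105), radius l
eliminate P² terms by subtracting sphere 1 from 2 and 3
[-0.6471 0.3934 0.0240]·P = 0.0051;  [-0.6895 -0.4669 0.2288]·P = 0.0179
det = 0.5734;  x = -0.0164+0.1765z,  y = -0.0140+0.2293z
sphere 1 gives Az²+Bz+C=0 with A=1.0837, B=0.1215, C=-0.1877;  B²−4AC=0.8286;  roots -0.4760, 0.3639;  negative root z = -0.4760
x = -0.1005, y = -0.1232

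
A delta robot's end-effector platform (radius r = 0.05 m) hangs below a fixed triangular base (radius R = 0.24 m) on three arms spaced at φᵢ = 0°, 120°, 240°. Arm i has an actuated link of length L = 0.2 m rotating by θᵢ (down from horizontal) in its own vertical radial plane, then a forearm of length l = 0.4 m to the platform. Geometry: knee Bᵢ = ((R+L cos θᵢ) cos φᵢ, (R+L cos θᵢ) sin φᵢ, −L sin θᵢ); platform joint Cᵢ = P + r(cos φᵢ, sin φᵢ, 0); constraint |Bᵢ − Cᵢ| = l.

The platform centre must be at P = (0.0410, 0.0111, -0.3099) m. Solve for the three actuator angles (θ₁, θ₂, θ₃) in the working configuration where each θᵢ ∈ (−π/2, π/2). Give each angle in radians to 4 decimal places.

arm 1 (φ=0.0°): x'=0.0410, y'=0.0111
  A=0.1490, B=-0.3099, C=(l²−L²−A²−y'²−z²)/(2L)=0.0041
  γ=atan2(-0.3099,0.1490)=-1.1226;  ψ=arccos(0.0119)=1.5589;  θ1=γ+ψ≈0.4363
arm 2 (φ=120.0°): x'=-0.0109, y'=-0.0411
  e−x'=0.2009;  (l²−L²−(e−x')²−y'²−z²)/2L = -0.0452
  √(A²+B²)=0.3693;  θ2 = -0.9957+1.6935 ≈ 0.6978
arm 3 (φ=240.0°): x'=-0.0301, y'=0.0300
  A cos θ + B sin θ = C:  0.2201·cos θ + -0.3099·sin θ = -0.0635
  √(A²+B²)=0.3801;  θ3 = -0.9532+1.7385 ≈ 0.7853

θ₁ = 0.4363, θ₂ = 0.6978, θ₃ = 0.7853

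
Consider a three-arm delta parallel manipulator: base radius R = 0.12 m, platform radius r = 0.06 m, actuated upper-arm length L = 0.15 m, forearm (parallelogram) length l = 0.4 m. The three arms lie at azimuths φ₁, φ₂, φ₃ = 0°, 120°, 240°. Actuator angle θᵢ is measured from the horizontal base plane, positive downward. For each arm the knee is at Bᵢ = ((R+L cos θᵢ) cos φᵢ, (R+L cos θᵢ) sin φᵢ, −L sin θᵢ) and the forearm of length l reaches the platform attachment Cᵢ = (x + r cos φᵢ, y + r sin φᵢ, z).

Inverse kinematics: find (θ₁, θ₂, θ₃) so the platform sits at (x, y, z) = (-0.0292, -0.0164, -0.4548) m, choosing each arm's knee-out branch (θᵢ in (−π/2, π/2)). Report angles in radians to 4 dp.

θ₁ = 0.7855, θ₂ = 0.6982, θ₃ = 0.6110

φ1=0.0° → target in arm frame (-0.0292, -0.0164)
  A cos θ + B sin θ = C:  0.0892·cos θ + -0.4548·sin θ = -0.2586
  γ=atan2(-0.4548,0.0892)=-1.3771;  ψ=arccos(-0.5579)=2.1626;  θ1=γ+ψ≈0.7855
φ2=120.0° → target in arm frame (0.0004, 0.0335)
  e−x'=0.0596;  (l²−L²−(e−x')²−y'²−z²)/2L = -0.2467
  √(A²+B²)=0.4587;  θ2 = -1.4405+2.1387 ≈ 0.6982
arm 3 (φ=240.0°): x'=0.0288, y'=-0.0171
  A cos θ + B sin θ = C:  0.0312·cos θ + -0.4548·sin θ = -0.2354
  √(A²+B²)=0.4559;  θ3 = -1.5023+2.1133 ≈ 0.6110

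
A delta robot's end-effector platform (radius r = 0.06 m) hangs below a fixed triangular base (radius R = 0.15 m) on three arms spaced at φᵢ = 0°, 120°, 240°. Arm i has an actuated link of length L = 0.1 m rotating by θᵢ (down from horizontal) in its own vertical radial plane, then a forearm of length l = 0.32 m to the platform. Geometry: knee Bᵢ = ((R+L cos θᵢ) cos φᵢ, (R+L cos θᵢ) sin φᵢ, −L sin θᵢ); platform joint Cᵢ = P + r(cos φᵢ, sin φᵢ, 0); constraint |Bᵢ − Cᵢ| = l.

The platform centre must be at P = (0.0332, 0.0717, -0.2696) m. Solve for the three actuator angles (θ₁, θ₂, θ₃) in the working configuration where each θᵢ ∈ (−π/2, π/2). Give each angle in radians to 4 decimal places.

φ1=0.0° → target in arm frame (0.0332, 0.0717)
  A cos θ + B sin θ = C:  0.0568·cos θ + -0.2696·sin θ = 0.0567
  γ=atan2(-0.2696,0.0568)=-1.3632;  ψ=arccos(0.2060)=1.3634;  θ1=γ+ψ≈0.0002
arm 2 (φ=120.0°): x'=0.0455, y'=-0.0646
  e−x'=0.0445;  (l²−L²−(e−x')²−y'²−z²)/2L = 0.0678
  γ=atan2(-0.2696,0.0445)=-1.4072;  ψ=arccos(0.2482)=1.3200;  θ2=γ+ψ≈-0.0872
arm 3 (φ=240.0°): x'=-0.0787, y'=-0.0071
  e−x'=0.1687;  (l²−L²−(e−x')²−y'²−z²)/2L = -0.0440
  γ=atan2(-0.2696,0.1687)=-1.0117;  ψ=arccos(-0.1382)=1.7095;  θ3=γ+ψ≈0.6978

θ₁ = 0.0002, θ₂ = -0.0872, θ₃ = 0.6978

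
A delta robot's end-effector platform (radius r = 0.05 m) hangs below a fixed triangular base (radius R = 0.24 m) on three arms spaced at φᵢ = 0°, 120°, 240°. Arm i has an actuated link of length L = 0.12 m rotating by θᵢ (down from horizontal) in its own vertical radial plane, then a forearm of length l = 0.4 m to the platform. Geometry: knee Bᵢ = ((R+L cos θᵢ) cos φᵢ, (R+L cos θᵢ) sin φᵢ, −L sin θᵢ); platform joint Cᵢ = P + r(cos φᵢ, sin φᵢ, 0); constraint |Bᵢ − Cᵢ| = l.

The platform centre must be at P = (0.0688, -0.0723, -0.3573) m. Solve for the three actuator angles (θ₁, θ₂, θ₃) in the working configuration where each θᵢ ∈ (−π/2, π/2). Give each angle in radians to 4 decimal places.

θ₁ = 0.3489, θ₂ = 1.3089, θ₃ = 0.6111

φ1=0.0° → target in arm frame (0.0688, -0.0723)
  A=0.1212, B=-0.3573, C=(l²−L²−A²−y'²−z²)/(2L)=-0.0083
  θ1 = atan2(B,A) + arccos(C/0.3773) = 0.3489
arm 2 (φ=120.0°): x'=-0.0970, y'=-0.0234
  A cos θ + B sin θ = C:  0.2870·cos θ + -0.3573·sin θ = -0.2708
  θ2 = atan2(B,A) + arccos(C/0.4583) = 1.3089
φ3=240.0° → target in arm frame (0.0282, 0.0957)
  A cos θ + B sin θ = C:  0.1618·cos θ + -0.3573·sin θ = -0.0725
  θ3 = atan2(B,A) + arccos(C/0.3922) = 0.6111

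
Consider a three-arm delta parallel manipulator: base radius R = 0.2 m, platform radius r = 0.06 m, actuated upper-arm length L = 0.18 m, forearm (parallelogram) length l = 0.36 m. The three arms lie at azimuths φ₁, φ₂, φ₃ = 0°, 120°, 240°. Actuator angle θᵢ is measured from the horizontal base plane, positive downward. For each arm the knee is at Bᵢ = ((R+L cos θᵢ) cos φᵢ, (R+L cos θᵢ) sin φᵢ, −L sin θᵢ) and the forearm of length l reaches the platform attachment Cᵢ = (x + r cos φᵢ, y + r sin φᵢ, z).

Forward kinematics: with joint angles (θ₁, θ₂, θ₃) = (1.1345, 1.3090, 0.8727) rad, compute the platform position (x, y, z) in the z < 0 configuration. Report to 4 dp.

(-0.0059, -0.0659, -0.4388)

centre 1 = (0.2161·cos0.0°, 0.2161·sin0.0°, -0.1631) = (0.2161, 0.0000, -0.1631)
centre 2 = (0.1866·cos120.0°, 0.1866·sin120.0°, -0.1739) = (-0.0933, 0.1616, -0.1739)
centre 3 = (0.2557·cos240.0°, 0.2557·sin240.0°, -0.1379) = (-0.1278, -0.2214, -0.1379)
|centre ₂|²−|centre ₁|² = -0.0083;  |centre ₃|²−|centre ₁|² = 0.0111
[-0.6187 0.3232 -0.0215]·P = -0.0083;  [-0.6878 -0.4429 0.0505]·P = 0.0111
Cramer: x(z) = 0.0001+0.0137z;  y(z) = -0.0253+0.0927z
into |P−centre ₁|² = l²: 1.0088z² + 0.3157z + -0.0557 = 0;  Δ = 0.3245;  z = -0.4388 or 0.1259 → z<0 root = -0.4388
x = -0.0059, y = -0.0659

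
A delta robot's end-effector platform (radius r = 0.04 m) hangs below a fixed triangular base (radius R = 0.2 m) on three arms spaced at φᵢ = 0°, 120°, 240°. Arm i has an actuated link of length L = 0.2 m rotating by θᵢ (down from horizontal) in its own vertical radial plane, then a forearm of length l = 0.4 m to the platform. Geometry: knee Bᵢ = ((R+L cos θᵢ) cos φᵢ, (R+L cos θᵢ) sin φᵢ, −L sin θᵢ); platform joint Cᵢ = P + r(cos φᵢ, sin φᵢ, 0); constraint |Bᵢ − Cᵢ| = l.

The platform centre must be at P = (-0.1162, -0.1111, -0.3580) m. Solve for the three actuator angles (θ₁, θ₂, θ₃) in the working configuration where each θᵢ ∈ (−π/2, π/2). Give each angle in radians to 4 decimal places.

θ₁ = 1.2218, θ₂ = 0.9596, θ₃ = 0.0874

φ1=0.0° → target in arm frame (-0.1162, -0.1111)
  A=0.2762, B=-0.3580, C=(l²−L²−A²−y'²−z²)/(2L)=-0.2420
  √(A²+B²)=0.4522;  θ1 = -0.9137+2.1355 ≈ 1.2218
φ2=120.0° → target in arm frame (-0.0381, 0.1562)
  e−x'=0.1981;  (l²−L²−(e−x')²−y'²−z²)/2L = -0.1795
  √(A²+B²)=0.4092;  θ2 = -1.0654+2.0250 ≈ 0.9596
rotate P by −φ3: (0.1543, -0.0451, -0.3580)
  e−x'=0.0057;  (l²−L²−(e−x')²−y'²−z²)/2L = -0.0256
  γ=atan2(-0.3580,0.0057)=-1.5549;  ψ=arccos(-0.0714)=1.6423;  θ3=γ+ψ≈0.0874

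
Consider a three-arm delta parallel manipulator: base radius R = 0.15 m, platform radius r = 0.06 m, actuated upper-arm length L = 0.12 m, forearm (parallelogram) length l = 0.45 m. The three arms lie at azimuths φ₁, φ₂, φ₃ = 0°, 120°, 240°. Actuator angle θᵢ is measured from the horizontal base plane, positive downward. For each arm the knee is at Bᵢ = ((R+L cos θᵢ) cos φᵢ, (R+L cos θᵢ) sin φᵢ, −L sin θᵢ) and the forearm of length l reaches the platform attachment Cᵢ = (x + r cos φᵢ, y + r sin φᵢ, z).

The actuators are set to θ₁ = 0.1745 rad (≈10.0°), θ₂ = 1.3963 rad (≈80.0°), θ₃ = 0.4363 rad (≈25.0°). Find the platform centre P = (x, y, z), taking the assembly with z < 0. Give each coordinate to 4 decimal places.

(0.1351, -0.1610, -0.4346)

arm 1 at φ=0.0°: (R−r)+L cos θ1 = 0.2082;  O1 = (0.2082, 0.0000, -0.0208)
arm 2 at φ=120.0°: (R−r)+L cos θ2 = 0.1108;  O2 = (-0.0554, 0.0960, -0.1182)
φ3=240.0°: virtual centre (-0.0994, -0.1721, -0.0507), radius l
|O₂|²−|O₁|² = -0.0175;  |O₃|²−|O₁|² = -0.0017
plane₁₂: -0.5272x+0.1920y+-0.1947z = -0.0175
det = 0.2996;  x = 0.0212+-0.2620z,  y = -0.0330+0.2946z
into |P−O₁|² = l²: 1.1554z² + 0.1202z + -0.1660 = 0;  Δ = 0.7818;  z = -0.4346 or 0.3306 → z<0 root = -0.4346
x = 0.1351, y = -0.1610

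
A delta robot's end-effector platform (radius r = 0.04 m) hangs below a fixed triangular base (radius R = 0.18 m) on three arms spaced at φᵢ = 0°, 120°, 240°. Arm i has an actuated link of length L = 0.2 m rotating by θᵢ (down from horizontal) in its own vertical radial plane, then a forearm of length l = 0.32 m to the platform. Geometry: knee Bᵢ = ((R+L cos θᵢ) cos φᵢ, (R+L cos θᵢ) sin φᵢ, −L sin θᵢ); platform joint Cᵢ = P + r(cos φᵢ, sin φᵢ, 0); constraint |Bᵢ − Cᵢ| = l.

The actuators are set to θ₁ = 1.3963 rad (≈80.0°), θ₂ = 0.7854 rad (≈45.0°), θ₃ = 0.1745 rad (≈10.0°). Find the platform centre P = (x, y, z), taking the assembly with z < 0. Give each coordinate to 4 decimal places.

arm 1 at φ=0.0°: ρ1 = 0.1747;  S1 = (0.1747, 0.0000, -0.1970)
S2 = (0.2814·cos120.0°, 0.2814·sin120.0°, -0.1414) = (-0.1407, 0.2437, -0.1414)
S3 = (0.3370·cos240.0°, 0.3370·sin240.0°, -0.0347) = (-0.1685, -0.2918, -0.0347)
subtract pairs → two planes through P
plane₁₂: -0.6309x+0.4874y+0.1111z = 0.0299
det = 0.7028;  x = -0.0563+0.3173z,  y = -0.0116+0.1828z
sphere 1 gives Az²+Bz+C=0 with A=1.1341, B=0.2431, C=-0.0101;  B²−4AC=0.1049;  roots -0.2499, 0.0356;  negative root z = -0.2499
x = -0.1356, y = -0.0573

(-0.1356, -0.0573, -0.2499)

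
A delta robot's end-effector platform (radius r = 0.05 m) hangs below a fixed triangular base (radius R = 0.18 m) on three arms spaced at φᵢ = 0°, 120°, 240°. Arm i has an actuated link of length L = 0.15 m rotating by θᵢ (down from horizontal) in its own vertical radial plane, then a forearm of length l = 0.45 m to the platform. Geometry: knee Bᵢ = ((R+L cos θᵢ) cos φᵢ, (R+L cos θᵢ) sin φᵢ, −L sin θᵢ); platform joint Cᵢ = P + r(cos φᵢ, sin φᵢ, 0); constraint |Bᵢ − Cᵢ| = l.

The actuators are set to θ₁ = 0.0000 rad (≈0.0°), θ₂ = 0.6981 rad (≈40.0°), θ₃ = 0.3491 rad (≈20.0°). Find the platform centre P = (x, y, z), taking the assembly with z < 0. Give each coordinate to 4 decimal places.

(0.0807, -0.0503, -0.4003)

φ1=0.0°: virtual centre (0.2800, 0.0000, 0.0000), radius l
φ2=120.0°: virtual centre (-0.1225, 0.2121, -0.0964), radius l
S3 = (0.2710·cos240.0°, 0.2710·sin240.0°, -0.0513) = (-0.1355, -0.2347, -0.0513)
subtract pairs → two planes through P
linear system: -0.8049x+0.4242y = -0.0091−-0.1928z; -0.8310x+-0.4693y = -0.0024−-0.1026z
Cramer: x(z) = 0.0072-0.1835z;  y(z) = -0.0078+0.1063z
sphere 1 gives Az²+Bz+C=0 with A=1.0450, B=0.0985, C=-0.1280;  B²−4AC=0.5449;  roots -0.4003, 0.3061;  negative root z = -0.4003
x = 0.0807, y = -0.0503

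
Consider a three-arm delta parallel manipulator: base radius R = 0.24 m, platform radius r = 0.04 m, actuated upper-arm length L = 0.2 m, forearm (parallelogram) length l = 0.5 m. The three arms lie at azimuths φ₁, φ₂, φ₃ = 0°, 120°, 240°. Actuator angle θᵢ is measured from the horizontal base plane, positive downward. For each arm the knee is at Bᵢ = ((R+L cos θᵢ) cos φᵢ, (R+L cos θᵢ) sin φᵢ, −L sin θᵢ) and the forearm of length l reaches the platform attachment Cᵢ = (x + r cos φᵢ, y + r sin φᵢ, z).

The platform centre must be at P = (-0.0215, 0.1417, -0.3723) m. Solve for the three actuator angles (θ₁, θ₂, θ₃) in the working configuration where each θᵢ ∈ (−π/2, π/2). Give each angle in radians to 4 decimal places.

θ₁ = 0.5237, θ₂ = -0.2617, θ₃ = 0.8730

φ1=0.0° → target in arm frame (-0.0215, 0.1417)
  A=0.2215, B=-0.3723, C=(l²−L²−A²−y'²−z²)/(2L)=0.0056
  γ=atan2(-0.3723,0.2215)=-1.0341;  ψ=arccos(0.0130)=1.5578;  θ1=γ+ψ≈0.5237
φ2=120.0° → target in arm frame (0.1335, -0.0522)
  e−x'=0.0665;  (l²−L²−(e−x')²−y'²−z²)/2L = 0.1606
  θ2 = atan2(B,A) + arccos(C/0.3782) = -0.2617
rotate P by −φ3: (-0.1120, -0.0895, -0.3723)
  e−x'=0.3120;  (l²−L²−(e−x')²−y'²−z²)/2L = -0.0848
  γ=atan2(-0.3723,0.3120)=-0.8733;  ψ=arccos(-0.1747)=1.7464;  θ3=γ+ψ≈0.8730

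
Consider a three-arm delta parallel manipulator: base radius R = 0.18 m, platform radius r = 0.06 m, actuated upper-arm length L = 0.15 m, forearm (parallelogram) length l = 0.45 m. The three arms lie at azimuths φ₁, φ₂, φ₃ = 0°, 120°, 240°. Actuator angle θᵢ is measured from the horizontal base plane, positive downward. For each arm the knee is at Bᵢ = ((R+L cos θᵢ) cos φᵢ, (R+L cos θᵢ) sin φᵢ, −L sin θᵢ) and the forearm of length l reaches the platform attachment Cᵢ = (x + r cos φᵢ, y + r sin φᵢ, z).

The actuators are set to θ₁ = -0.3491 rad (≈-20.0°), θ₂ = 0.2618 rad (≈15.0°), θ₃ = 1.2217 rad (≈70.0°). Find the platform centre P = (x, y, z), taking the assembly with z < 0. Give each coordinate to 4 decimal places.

φ1=0.0°: virtual centre (0.2610, 0.0000, 0.0513), radius l
φ2=120.0°: virtual centre (-0.1324, 0.2294, -0.0388), radius l
S3 = (0.1713·cos240.0°, 0.1713·sin240.0°, -0.1410) = (-0.0857, -0.1484, -0.1410)
|S₂|²−|S₁|² = 0.0009;  |S₃|²−|S₁|² = -0.0215
plane₁₂: -0.7868x+0.4588y+-0.1803z = 0.0009
Cramer: x(z) = 0.0174-0.4169z;  y(z) = 0.0319-0.3220z
into |P−S₁|² = l²: 1.2775z² + 0.0799z + -0.1395 = 0;  Δ = 0.7194;  z = -0.3632 or 0.3007 → z<0 root = -0.3632
x = 0.1688, y = 0.1488

(0.1688, 0.1488, -0.3632)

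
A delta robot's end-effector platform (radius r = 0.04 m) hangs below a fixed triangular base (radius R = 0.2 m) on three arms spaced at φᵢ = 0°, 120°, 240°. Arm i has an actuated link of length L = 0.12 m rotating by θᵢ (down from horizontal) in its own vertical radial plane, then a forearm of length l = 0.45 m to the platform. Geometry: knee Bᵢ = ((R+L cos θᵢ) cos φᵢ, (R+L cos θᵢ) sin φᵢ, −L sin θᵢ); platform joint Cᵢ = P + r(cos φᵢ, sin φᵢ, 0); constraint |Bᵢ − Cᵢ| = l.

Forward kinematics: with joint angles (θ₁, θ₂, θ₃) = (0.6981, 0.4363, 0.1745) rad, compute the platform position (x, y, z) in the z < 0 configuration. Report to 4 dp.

(-0.0520, -0.0284, -0.4078)

arm 1 at φ=0.0°: (R−r)+L cos θ1 = 0.2519;  O1 = (0.2519, 0.0000, -0.0771)
O2 = (0.2688·cos120.0°, 0.2688·sin120.0°, -0.0507) = (-0.1344, 0.2328, -0.0507)
O3 = (0.2782·cos240.0°, 0.2782·sin240.0°, -0.0208) = (-0.1391, -0.2409, -0.0208)
|O₂|²−|O₁|² = 0.0054;  |O₃|²−|O₁|² = 0.0084
[-0.7726 0.4655 0.0528]·P = 0.0054;  [-0.7820 -0.4818 0.1126]·P = 0.0084
Cramer: x(z) = -0.0088+0.1058z;  y(z) = -0.0031+0.0620z
sphere 1 gives Az²+Bz+C=0 with A=1.0150, B=0.0987, C=-0.1285;  B²−4AC=0.5317;  roots -0.4078, 0.3105;  negative root z = -0.4078
x = -0.0520, y = -0.0284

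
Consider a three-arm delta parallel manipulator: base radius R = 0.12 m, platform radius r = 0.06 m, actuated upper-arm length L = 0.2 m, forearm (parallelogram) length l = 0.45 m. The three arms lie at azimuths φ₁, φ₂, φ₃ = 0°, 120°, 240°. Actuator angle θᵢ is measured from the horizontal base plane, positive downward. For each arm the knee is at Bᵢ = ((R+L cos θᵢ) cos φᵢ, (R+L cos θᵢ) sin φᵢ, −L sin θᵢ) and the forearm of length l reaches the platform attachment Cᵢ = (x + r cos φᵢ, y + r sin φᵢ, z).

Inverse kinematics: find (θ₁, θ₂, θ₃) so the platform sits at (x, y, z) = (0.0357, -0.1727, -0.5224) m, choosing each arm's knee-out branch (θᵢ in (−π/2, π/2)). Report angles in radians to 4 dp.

θ₁ = 0.7850, θ₂ = 1.2214, θ₃ = 0.5234

φ1=0.0° → target in arm frame (0.0357, -0.1727)
  A=0.0243, B=-0.5224, C=(l²−L²−A²−y'²−z²)/(2L)=-0.3520
  γ=atan2(-0.5224,0.0243)=-1.5243;  ψ=arccos(-0.6732)=2.3093;  θ1=γ+ψ≈0.7850
arm 2 (φ=120.0°): x'=-0.1674, y'=0.0554
  A cos θ + B sin θ = C:  0.2274·cos θ + -0.5224·sin θ = -0.4130
  θ2 = atan2(B,A) + arccos(C/0.5698) = 1.2214
rotate P by −φ3: (0.1317, 0.1173, -0.5224)
  A cos θ + B sin θ = C:  -0.0717·cos θ + -0.5224·sin θ = -0.3232
  γ=atan2(-0.5224,-0.0717)=-1.7072;  ψ=arccos(-0.6130)=2.2307;  θ3=γ+ψ≈0.5234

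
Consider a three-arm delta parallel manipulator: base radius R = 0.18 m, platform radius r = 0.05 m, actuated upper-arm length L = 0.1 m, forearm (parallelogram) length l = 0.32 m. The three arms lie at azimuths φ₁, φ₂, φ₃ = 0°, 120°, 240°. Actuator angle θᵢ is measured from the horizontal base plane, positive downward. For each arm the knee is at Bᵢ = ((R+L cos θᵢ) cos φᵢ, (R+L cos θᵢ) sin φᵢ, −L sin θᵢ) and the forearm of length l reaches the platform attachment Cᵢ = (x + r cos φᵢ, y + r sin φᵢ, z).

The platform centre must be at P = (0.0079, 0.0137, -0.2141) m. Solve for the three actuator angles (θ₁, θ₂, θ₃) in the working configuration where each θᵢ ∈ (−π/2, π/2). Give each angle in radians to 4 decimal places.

θ₁ = -0.1740, θ₂ = -0.1742, θ₃ = 0.0877

φ1=0.0° → target in arm frame (0.0079, 0.0137)
  A cos θ + B sin θ = C:  0.1221·cos θ + -0.2141·sin θ = 0.1573
  θ1 = atan2(B,A) + arccos(C/0.2465) = -0.1740
φ2=120.0° → target in arm frame (0.0079, -0.0137)
  A cos θ + B sin θ = C:  0.1221·cos θ + -0.2141·sin θ = 0.1573
  θ2 = atan2(B,A) + arccos(C/0.2465) = -0.1742
rotate P by −φ3: (-0.0158, 0.0000, -0.2141)
  e−x'=0.1458;  (l²−L²−(e−x')²−y'²−z²)/2L = 0.1265
  γ=atan2(-0.2141,0.1458)=-0.9729;  ψ=arccos(0.4883)=1.0606;  θ3=γ+ψ≈0.0877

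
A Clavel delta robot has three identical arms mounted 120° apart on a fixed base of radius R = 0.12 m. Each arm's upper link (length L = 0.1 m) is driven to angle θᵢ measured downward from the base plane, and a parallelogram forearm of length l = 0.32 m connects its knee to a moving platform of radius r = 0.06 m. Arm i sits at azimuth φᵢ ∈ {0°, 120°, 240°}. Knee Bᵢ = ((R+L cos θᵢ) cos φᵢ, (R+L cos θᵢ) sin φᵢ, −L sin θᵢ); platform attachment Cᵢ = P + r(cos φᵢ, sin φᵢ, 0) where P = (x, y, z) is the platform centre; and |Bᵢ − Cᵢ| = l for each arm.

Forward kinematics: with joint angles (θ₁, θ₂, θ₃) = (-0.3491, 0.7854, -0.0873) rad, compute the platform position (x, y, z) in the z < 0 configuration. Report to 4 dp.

(0.0833, -0.0948, -0.2631)

centre 1 = (0.1540·cos0.0°, 0.1540·sin0.0°, 0.0342) = (0.1540, 0.0000, 0.0342)
φ2=120.0°: virtual centre (-0.0654, 0.1132, -0.0707), radius l
φ3=240.0°: virtual centre (-0.0798, -0.1382, 0.0087), radius l
eliminate P² terms by subtracting sphere 1 from 2 and 3
linear system: -0.4386x+0.2264y = -0.0028−-0.2098z; -0.4676x+-0.2765y = 0.0007−-0.0510z
det = 0.2271;  x = 0.0027+-0.3062z,  y = -0.0071+0.3335z
quadratic in z: (1.2050)z²+(0.0195)z+(-0.0783)=0, √Δ=0.6147 → z ∈ {-0.2631, 0.2469}; z = -0.2631 (taking z<0)
x = 0.0833, y = -0.0948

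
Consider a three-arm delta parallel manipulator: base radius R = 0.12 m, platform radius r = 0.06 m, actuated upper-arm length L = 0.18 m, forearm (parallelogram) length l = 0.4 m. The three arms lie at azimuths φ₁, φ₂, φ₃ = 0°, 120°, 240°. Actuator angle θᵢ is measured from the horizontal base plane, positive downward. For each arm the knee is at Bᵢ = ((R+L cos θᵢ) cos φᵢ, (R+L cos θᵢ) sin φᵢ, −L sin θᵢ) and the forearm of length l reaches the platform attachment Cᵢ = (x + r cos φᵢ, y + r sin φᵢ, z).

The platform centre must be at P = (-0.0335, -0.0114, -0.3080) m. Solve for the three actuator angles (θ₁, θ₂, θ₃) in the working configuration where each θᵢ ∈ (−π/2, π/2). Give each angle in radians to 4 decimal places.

θ₁ = 0.0873, θ₂ = -0.0872, θ₃ = -0.1745

arm 1 (φ=0.0°): x'=-0.0335, y'=-0.0114
  A=0.0935, B=-0.3080, C=(l²−L²−A²−y'²−z²)/(2L)=0.0663
  γ=atan2(-0.3080,0.0935)=-1.2761;  ψ=arccos(0.2059)=1.3634;  θ1=γ+ψ≈0.0873
rotate P by −φ2: (0.0069, 0.0347, -0.3080)
  A cos θ + B sin θ = C:  0.0531·cos θ + -0.3080·sin θ = 0.0797
  θ2 = atan2(B,A) + arccos(C/0.3125) = -0.0872
arm 3 (φ=240.0°): x'=0.0266, y'=-0.0233
  A=0.0334, B=-0.3080, C=(l²−L²−A²−y'²−z²)/(2L)=0.0863
  γ=atan2(-0.3080,0.0334)=-1.4628;  ψ=arccos(0.2787)=1.2884;  θ3=γ+ψ≈-0.1745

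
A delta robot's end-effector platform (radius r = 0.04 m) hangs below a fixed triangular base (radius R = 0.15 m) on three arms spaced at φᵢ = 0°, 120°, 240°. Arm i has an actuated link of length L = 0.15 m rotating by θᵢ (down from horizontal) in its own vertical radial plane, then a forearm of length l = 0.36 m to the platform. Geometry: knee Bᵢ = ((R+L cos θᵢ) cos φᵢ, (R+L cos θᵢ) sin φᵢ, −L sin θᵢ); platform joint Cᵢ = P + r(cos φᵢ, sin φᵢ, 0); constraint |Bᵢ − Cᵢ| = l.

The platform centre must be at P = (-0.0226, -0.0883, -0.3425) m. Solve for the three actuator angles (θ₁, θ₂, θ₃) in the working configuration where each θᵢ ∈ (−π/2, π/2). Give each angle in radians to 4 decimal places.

θ₁ = 0.6983, θ₂ = 0.8728, θ₃ = 0.1748

arm 1 (φ=0.0°): x'=-0.0226, y'=-0.0883
  e−x'=0.1326;  (l²−L²−(e−x')²−y'²−z²)/2L = -0.1186
  √(A²+B²)=0.3673;  θ1 = -1.2014+1.8997 ≈ 0.6983
rotate P by −φ2: (-0.0652, 0.0637, -0.3425)
  A=0.1752, B=-0.3425, C=(l²−L²−A²−y'²−z²)/(2L)=-0.1498
  θ2 = atan2(B,A) + arccos(C/0.3847) = 0.8728
arm 3 (φ=240.0°): x'=0.0878, y'=0.0246
  A=0.0222, B=-0.3425, C=(l²−L²−A²−y'²−z²)/(2L)=-0.0377
  √(A²+B²)=0.3432;  θ3 = -1.5060+1.6808 ≈ 0.1748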